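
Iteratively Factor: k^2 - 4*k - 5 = (k - 5)*(k + 1)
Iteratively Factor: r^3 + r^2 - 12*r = (r - 3)*(r^2 + 4*r) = r*(r - 3)*(r + 4)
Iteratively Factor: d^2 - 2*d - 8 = (d + 2)*(d - 4)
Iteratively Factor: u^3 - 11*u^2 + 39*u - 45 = (u - 3)*(u^2 - 8*u + 15) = (u - 5)*(u - 3)*(u - 3)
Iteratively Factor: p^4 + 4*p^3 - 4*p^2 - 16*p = (p + 2)*(p^3 + 2*p^2 - 8*p) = p*(p + 2)*(p^2 + 2*p - 8) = p*(p - 2)*(p + 2)*(p + 4)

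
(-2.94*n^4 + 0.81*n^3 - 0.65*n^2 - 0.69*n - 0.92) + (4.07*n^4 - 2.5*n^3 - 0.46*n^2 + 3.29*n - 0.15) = 1.13*n^4 - 1.69*n^3 - 1.11*n^2 + 2.6*n - 1.07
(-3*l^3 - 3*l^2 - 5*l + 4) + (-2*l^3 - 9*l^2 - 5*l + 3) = -5*l^3 - 12*l^2 - 10*l + 7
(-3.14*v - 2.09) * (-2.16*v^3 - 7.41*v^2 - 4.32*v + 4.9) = 6.7824*v^4 + 27.7818*v^3 + 29.0517*v^2 - 6.3572*v - 10.241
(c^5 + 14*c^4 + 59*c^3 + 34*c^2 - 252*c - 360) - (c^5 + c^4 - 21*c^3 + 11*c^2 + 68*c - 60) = 13*c^4 + 80*c^3 + 23*c^2 - 320*c - 300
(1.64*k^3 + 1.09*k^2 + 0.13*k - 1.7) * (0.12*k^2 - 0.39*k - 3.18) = 0.1968*k^5 - 0.5088*k^4 - 5.6247*k^3 - 3.7209*k^2 + 0.2496*k + 5.406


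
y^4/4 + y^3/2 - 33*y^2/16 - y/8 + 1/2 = (y/4 + 1)*(y - 2)*(y - 1/2)*(y + 1/2)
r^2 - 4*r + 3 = (r - 3)*(r - 1)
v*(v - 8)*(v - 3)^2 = v^4 - 14*v^3 + 57*v^2 - 72*v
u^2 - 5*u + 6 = (u - 3)*(u - 2)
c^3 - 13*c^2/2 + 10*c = c*(c - 4)*(c - 5/2)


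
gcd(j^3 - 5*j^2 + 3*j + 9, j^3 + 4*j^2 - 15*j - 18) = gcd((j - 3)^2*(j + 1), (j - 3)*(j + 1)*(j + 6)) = j^2 - 2*j - 3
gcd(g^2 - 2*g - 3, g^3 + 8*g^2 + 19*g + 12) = g + 1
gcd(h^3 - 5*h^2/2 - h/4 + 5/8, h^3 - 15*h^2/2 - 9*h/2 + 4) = h - 1/2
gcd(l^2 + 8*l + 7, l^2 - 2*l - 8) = 1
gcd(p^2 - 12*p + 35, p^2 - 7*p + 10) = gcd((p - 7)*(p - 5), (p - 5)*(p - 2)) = p - 5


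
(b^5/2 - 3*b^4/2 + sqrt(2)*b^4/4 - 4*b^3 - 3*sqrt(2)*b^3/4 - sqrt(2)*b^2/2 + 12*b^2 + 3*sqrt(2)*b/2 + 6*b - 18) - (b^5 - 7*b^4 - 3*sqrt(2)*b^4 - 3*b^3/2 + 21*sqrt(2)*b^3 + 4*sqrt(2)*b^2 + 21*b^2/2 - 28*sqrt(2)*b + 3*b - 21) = -b^5/2 + 13*sqrt(2)*b^4/4 + 11*b^4/2 - 87*sqrt(2)*b^3/4 - 5*b^3/2 - 9*sqrt(2)*b^2/2 + 3*b^2/2 + 3*b + 59*sqrt(2)*b/2 + 3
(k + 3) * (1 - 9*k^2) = -9*k^3 - 27*k^2 + k + 3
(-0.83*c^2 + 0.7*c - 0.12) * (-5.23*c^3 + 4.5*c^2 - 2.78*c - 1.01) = 4.3409*c^5 - 7.396*c^4 + 6.085*c^3 - 1.6477*c^2 - 0.3734*c + 0.1212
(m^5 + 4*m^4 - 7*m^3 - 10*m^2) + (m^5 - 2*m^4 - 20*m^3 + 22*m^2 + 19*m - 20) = 2*m^5 + 2*m^4 - 27*m^3 + 12*m^2 + 19*m - 20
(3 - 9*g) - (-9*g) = 3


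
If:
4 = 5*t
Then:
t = 4/5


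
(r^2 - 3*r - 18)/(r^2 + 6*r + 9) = (r - 6)/(r + 3)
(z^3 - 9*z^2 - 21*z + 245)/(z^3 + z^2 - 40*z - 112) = (z^2 - 2*z - 35)/(z^2 + 8*z + 16)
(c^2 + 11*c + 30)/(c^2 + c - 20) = (c + 6)/(c - 4)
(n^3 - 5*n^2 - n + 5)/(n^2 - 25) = (n^2 - 1)/(n + 5)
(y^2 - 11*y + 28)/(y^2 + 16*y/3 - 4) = 3*(y^2 - 11*y + 28)/(3*y^2 + 16*y - 12)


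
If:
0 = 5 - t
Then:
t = 5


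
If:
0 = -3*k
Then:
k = 0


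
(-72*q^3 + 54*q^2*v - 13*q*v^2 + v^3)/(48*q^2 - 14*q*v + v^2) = (-12*q^2 + 7*q*v - v^2)/(8*q - v)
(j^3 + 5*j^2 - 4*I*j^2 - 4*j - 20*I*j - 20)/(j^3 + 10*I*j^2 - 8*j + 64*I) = (j^2 + j*(5 - 2*I) - 10*I)/(j^2 + 12*I*j - 32)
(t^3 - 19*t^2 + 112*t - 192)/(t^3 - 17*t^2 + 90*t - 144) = (t - 8)/(t - 6)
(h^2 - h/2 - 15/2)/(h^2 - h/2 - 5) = (-2*h^2 + h + 15)/(-2*h^2 + h + 10)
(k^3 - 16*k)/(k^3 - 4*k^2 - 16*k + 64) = k/(k - 4)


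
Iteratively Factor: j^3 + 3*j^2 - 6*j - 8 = (j + 4)*(j^2 - j - 2) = (j + 1)*(j + 4)*(j - 2)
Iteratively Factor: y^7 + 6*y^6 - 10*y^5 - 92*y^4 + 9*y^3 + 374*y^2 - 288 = (y + 3)*(y^6 + 3*y^5 - 19*y^4 - 35*y^3 + 114*y^2 + 32*y - 96) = (y - 3)*(y + 3)*(y^5 + 6*y^4 - y^3 - 38*y^2 + 32) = (y - 3)*(y + 3)*(y + 4)*(y^4 + 2*y^3 - 9*y^2 - 2*y + 8) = (y - 3)*(y - 2)*(y + 3)*(y + 4)*(y^3 + 4*y^2 - y - 4) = (y - 3)*(y - 2)*(y - 1)*(y + 3)*(y + 4)*(y^2 + 5*y + 4) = (y - 3)*(y - 2)*(y - 1)*(y + 1)*(y + 3)*(y + 4)*(y + 4)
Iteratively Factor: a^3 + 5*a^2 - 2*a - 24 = (a - 2)*(a^2 + 7*a + 12) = (a - 2)*(a + 3)*(a + 4)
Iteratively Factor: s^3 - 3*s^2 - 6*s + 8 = (s + 2)*(s^2 - 5*s + 4) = (s - 1)*(s + 2)*(s - 4)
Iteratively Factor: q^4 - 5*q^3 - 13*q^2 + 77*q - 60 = (q - 3)*(q^3 - 2*q^2 - 19*q + 20) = (q - 5)*(q - 3)*(q^2 + 3*q - 4) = (q - 5)*(q - 3)*(q + 4)*(q - 1)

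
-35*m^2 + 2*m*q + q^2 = (-5*m + q)*(7*m + q)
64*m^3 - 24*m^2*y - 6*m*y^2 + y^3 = (-8*m + y)*(-2*m + y)*(4*m + y)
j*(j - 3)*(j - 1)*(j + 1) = j^4 - 3*j^3 - j^2 + 3*j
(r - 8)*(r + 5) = r^2 - 3*r - 40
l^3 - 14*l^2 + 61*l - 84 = (l - 7)*(l - 4)*(l - 3)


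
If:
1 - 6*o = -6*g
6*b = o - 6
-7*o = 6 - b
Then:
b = -48/41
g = -293/246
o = -42/41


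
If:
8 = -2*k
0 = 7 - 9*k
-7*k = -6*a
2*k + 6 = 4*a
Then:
No Solution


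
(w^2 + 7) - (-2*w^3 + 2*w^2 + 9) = 2*w^3 - w^2 - 2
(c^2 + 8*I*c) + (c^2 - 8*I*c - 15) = 2*c^2 - 15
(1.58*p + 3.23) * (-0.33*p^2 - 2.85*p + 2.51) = -0.5214*p^3 - 5.5689*p^2 - 5.2397*p + 8.1073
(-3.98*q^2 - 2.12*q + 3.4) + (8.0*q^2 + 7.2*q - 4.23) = 4.02*q^2 + 5.08*q - 0.830000000000001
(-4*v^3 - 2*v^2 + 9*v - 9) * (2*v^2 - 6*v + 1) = -8*v^5 + 20*v^4 + 26*v^3 - 74*v^2 + 63*v - 9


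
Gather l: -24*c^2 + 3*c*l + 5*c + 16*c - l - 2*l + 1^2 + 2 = -24*c^2 + 21*c + l*(3*c - 3) + 3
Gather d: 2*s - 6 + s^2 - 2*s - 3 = s^2 - 9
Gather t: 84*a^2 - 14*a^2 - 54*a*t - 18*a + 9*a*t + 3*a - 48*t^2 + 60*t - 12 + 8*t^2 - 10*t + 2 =70*a^2 - 15*a - 40*t^2 + t*(50 - 45*a) - 10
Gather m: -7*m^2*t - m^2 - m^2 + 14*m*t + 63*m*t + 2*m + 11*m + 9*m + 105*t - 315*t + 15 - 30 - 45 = m^2*(-7*t - 2) + m*(77*t + 22) - 210*t - 60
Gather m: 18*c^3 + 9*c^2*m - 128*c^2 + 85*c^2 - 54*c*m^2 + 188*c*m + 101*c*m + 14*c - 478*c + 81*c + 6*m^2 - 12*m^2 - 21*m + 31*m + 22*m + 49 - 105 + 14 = 18*c^3 - 43*c^2 - 383*c + m^2*(-54*c - 6) + m*(9*c^2 + 289*c + 32) - 42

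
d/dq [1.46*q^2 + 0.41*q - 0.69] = 2.92*q + 0.41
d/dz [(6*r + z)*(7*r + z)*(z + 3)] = 42*r^2 + 26*r*z + 39*r + 3*z^2 + 6*z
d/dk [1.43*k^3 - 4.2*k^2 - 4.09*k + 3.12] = 4.29*k^2 - 8.4*k - 4.09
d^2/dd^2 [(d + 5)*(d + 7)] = 2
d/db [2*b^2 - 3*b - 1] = 4*b - 3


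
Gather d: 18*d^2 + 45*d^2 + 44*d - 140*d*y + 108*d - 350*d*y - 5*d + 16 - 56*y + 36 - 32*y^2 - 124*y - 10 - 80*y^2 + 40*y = 63*d^2 + d*(147 - 490*y) - 112*y^2 - 140*y + 42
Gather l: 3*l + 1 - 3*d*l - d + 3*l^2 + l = -d + 3*l^2 + l*(4 - 3*d) + 1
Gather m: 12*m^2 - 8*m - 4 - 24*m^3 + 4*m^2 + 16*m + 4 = -24*m^3 + 16*m^2 + 8*m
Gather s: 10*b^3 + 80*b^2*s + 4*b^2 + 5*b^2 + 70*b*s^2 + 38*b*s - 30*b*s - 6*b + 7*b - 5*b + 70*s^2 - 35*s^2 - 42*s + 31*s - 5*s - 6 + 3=10*b^3 + 9*b^2 - 4*b + s^2*(70*b + 35) + s*(80*b^2 + 8*b - 16) - 3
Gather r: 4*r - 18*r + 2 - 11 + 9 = -14*r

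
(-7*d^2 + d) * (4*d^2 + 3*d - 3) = -28*d^4 - 17*d^3 + 24*d^2 - 3*d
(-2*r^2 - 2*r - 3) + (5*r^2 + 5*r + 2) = 3*r^2 + 3*r - 1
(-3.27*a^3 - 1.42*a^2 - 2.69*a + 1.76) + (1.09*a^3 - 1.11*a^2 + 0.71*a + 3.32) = -2.18*a^3 - 2.53*a^2 - 1.98*a + 5.08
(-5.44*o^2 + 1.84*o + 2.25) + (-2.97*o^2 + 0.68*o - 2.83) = -8.41*o^2 + 2.52*o - 0.58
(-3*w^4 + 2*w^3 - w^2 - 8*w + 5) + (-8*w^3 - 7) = -3*w^4 - 6*w^3 - w^2 - 8*w - 2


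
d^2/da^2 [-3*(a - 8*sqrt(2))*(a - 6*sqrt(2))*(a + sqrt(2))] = -18*a + 78*sqrt(2)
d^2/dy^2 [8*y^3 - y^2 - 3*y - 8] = 48*y - 2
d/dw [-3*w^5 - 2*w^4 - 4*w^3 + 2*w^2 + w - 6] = -15*w^4 - 8*w^3 - 12*w^2 + 4*w + 1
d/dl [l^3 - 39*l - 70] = 3*l^2 - 39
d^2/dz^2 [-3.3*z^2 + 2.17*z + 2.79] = -6.60000000000000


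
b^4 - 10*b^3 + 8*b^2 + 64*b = b*(b - 8)*(b - 4)*(b + 2)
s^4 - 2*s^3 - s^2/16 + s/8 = s*(s - 2)*(s - 1/4)*(s + 1/4)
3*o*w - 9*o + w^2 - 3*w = (3*o + w)*(w - 3)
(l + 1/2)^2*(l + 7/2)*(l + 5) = l^4 + 19*l^3/2 + 105*l^2/4 + 157*l/8 + 35/8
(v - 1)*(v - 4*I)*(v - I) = v^3 - v^2 - 5*I*v^2 - 4*v + 5*I*v + 4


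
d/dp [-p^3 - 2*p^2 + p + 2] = -3*p^2 - 4*p + 1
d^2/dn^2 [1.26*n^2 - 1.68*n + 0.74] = 2.52000000000000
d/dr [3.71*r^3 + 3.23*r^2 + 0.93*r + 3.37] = 11.13*r^2 + 6.46*r + 0.93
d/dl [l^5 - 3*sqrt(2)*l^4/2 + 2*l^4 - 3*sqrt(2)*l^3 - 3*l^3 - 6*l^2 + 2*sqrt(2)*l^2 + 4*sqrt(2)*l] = 5*l^4 - 6*sqrt(2)*l^3 + 8*l^3 - 9*sqrt(2)*l^2 - 9*l^2 - 12*l + 4*sqrt(2)*l + 4*sqrt(2)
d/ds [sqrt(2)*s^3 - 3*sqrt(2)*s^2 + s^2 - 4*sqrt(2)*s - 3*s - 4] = 3*sqrt(2)*s^2 - 6*sqrt(2)*s + 2*s - 4*sqrt(2) - 3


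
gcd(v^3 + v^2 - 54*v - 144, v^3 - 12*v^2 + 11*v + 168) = v^2 - 5*v - 24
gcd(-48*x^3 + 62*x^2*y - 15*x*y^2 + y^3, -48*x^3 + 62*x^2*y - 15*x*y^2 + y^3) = 48*x^3 - 62*x^2*y + 15*x*y^2 - y^3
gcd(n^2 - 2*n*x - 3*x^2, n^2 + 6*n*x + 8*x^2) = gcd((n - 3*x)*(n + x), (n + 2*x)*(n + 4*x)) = 1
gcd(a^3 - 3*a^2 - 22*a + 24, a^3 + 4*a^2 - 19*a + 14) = a - 1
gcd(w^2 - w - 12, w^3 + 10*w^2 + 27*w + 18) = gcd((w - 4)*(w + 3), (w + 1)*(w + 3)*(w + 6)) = w + 3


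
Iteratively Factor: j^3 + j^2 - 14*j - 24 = (j - 4)*(j^2 + 5*j + 6) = (j - 4)*(j + 2)*(j + 3)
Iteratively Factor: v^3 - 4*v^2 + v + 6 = (v - 3)*(v^2 - v - 2) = (v - 3)*(v - 2)*(v + 1)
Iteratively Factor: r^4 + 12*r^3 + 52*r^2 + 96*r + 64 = (r + 4)*(r^3 + 8*r^2 + 20*r + 16) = (r + 4)^2*(r^2 + 4*r + 4) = (r + 2)*(r + 4)^2*(r + 2)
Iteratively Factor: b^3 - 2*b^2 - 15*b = (b - 5)*(b^2 + 3*b) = b*(b - 5)*(b + 3)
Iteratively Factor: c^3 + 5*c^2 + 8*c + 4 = (c + 2)*(c^2 + 3*c + 2) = (c + 1)*(c + 2)*(c + 2)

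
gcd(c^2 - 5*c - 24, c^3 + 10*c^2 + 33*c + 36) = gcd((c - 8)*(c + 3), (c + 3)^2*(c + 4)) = c + 3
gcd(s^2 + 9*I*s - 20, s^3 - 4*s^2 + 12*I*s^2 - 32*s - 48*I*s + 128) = s + 4*I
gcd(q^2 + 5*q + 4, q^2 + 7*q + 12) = q + 4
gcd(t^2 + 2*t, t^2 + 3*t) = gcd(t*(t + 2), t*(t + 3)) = t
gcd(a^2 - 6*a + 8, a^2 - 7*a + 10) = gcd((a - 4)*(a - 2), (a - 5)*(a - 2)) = a - 2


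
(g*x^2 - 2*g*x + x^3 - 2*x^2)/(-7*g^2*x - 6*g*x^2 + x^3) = (x - 2)/(-7*g + x)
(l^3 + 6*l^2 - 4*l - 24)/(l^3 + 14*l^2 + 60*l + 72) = (l - 2)/(l + 6)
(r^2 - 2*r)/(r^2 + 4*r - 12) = r/(r + 6)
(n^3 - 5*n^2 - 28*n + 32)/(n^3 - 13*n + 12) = (n - 8)/(n - 3)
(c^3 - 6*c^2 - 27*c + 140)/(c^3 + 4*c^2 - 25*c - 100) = (c^2 - 11*c + 28)/(c^2 - c - 20)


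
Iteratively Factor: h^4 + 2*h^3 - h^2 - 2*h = (h + 1)*(h^3 + h^2 - 2*h) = (h + 1)*(h + 2)*(h^2 - h) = h*(h + 1)*(h + 2)*(h - 1)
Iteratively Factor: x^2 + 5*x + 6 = (x + 2)*(x + 3)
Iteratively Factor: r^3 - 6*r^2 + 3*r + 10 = (r - 2)*(r^2 - 4*r - 5) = (r - 5)*(r - 2)*(r + 1)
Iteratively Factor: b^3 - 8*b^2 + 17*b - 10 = (b - 1)*(b^2 - 7*b + 10) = (b - 5)*(b - 1)*(b - 2)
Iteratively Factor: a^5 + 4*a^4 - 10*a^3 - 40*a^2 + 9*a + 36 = (a - 1)*(a^4 + 5*a^3 - 5*a^2 - 45*a - 36) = (a - 1)*(a + 4)*(a^3 + a^2 - 9*a - 9) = (a - 3)*(a - 1)*(a + 4)*(a^2 + 4*a + 3) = (a - 3)*(a - 1)*(a + 3)*(a + 4)*(a + 1)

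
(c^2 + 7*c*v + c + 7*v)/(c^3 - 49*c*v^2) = (-c - 1)/(c*(-c + 7*v))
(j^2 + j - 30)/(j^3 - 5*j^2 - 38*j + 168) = (j - 5)/(j^2 - 11*j + 28)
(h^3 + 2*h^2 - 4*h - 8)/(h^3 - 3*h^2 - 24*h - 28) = (h - 2)/(h - 7)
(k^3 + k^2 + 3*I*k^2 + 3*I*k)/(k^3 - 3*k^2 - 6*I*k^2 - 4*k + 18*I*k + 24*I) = k*(k + 3*I)/(k^2 - 2*k*(2 + 3*I) + 24*I)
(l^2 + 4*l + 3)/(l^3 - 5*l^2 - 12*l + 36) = (l + 1)/(l^2 - 8*l + 12)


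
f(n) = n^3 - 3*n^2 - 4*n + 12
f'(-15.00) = 761.00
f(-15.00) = -3978.00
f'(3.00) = 5.00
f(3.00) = 0.00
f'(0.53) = -6.34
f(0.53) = 9.19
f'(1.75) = -5.31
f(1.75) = 1.17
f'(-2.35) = 26.67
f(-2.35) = -8.15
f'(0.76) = -6.83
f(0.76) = 7.67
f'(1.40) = -6.52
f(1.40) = 3.26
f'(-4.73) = 91.50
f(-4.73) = -142.02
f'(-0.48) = -0.43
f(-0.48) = 13.12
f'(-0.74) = 2.08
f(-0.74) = 12.91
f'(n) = 3*n^2 - 6*n - 4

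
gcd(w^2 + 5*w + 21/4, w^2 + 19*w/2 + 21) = w + 7/2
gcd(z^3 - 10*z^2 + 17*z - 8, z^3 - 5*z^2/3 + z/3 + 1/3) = z^2 - 2*z + 1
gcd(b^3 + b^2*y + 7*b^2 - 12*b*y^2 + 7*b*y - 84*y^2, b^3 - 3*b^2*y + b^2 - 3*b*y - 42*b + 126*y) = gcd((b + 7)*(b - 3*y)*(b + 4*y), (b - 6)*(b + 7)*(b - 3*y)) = -b^2 + 3*b*y - 7*b + 21*y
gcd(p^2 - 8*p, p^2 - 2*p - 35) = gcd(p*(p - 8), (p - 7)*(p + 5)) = 1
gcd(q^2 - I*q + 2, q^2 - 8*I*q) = 1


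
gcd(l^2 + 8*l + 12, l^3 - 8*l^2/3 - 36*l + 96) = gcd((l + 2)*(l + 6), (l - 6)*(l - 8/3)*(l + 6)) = l + 6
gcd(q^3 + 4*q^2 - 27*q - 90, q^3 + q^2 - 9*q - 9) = q + 3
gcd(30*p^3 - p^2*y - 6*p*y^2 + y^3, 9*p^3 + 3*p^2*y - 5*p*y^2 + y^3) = -3*p + y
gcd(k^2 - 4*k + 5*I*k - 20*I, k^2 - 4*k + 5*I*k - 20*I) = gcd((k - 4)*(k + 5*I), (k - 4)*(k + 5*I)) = k^2 + k*(-4 + 5*I) - 20*I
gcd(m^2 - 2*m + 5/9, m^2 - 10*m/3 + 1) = m - 1/3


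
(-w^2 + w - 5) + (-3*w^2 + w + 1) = -4*w^2 + 2*w - 4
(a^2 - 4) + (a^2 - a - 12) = 2*a^2 - a - 16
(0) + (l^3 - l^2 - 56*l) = l^3 - l^2 - 56*l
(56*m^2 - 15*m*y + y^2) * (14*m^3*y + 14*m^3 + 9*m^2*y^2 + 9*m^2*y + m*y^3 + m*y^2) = 784*m^5*y + 784*m^5 + 294*m^4*y^2 + 294*m^4*y - 65*m^3*y^3 - 65*m^3*y^2 - 6*m^2*y^4 - 6*m^2*y^3 + m*y^5 + m*y^4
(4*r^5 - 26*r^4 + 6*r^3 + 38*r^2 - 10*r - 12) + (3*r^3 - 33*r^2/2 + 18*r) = 4*r^5 - 26*r^4 + 9*r^3 + 43*r^2/2 + 8*r - 12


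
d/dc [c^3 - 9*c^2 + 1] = 3*c*(c - 6)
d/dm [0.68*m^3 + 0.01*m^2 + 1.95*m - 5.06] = 2.04*m^2 + 0.02*m + 1.95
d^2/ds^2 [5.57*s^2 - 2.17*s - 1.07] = 11.1400000000000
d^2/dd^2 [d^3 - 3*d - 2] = 6*d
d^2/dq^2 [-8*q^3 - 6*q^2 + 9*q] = -48*q - 12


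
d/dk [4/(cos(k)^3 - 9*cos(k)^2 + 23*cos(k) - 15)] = 4*(3*cos(k)^2 - 18*cos(k) + 23)*sin(k)/(cos(k)^3 - 9*cos(k)^2 + 23*cos(k) - 15)^2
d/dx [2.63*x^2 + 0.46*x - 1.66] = 5.26*x + 0.46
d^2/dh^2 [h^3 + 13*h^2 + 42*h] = 6*h + 26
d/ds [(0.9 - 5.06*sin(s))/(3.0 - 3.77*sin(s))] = -11.787*cos(s)/(3.77*sin(s) - 3.0)^2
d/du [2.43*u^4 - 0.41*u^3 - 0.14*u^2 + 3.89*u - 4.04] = 9.72*u^3 - 1.23*u^2 - 0.28*u + 3.89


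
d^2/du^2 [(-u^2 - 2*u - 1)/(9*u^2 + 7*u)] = 2*(-99*u^3 - 243*u^2 - 189*u - 49)/(u^3*(729*u^3 + 1701*u^2 + 1323*u + 343))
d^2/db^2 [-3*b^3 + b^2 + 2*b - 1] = 2 - 18*b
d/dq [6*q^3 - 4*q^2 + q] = 18*q^2 - 8*q + 1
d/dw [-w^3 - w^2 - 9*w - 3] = -3*w^2 - 2*w - 9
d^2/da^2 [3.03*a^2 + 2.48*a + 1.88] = 6.06000000000000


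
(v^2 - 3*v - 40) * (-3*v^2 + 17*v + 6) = -3*v^4 + 26*v^3 + 75*v^2 - 698*v - 240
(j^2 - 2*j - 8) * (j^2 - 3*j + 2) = j^4 - 5*j^3 + 20*j - 16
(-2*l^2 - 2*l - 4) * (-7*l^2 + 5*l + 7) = 14*l^4 + 4*l^3 + 4*l^2 - 34*l - 28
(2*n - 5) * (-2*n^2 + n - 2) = -4*n^3 + 12*n^2 - 9*n + 10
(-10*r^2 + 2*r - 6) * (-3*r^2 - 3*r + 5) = 30*r^4 + 24*r^3 - 38*r^2 + 28*r - 30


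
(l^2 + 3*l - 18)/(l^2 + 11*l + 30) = (l - 3)/(l + 5)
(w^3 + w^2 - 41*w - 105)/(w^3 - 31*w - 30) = (w^2 - 4*w - 21)/(w^2 - 5*w - 6)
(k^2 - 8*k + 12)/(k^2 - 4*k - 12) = (k - 2)/(k + 2)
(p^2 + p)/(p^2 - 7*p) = (p + 1)/(p - 7)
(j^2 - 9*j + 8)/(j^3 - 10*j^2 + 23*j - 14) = (j - 8)/(j^2 - 9*j + 14)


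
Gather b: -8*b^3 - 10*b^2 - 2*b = -8*b^3 - 10*b^2 - 2*b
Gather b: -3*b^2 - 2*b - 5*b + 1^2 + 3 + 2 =-3*b^2 - 7*b + 6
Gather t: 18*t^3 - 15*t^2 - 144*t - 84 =18*t^3 - 15*t^2 - 144*t - 84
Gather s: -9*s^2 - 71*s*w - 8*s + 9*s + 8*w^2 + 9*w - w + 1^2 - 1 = -9*s^2 + s*(1 - 71*w) + 8*w^2 + 8*w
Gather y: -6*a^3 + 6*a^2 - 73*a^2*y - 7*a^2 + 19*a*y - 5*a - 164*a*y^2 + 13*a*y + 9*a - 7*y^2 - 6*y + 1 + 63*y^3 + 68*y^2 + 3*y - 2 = -6*a^3 - a^2 + 4*a + 63*y^3 + y^2*(61 - 164*a) + y*(-73*a^2 + 32*a - 3) - 1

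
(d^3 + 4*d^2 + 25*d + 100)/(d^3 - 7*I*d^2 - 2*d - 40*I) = (d^2 + d*(4 + 5*I) + 20*I)/(d^2 - 2*I*d + 8)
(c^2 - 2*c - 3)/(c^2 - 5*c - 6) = (c - 3)/(c - 6)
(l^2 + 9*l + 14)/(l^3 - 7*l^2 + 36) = (l + 7)/(l^2 - 9*l + 18)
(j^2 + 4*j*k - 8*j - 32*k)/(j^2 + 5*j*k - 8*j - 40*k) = (j + 4*k)/(j + 5*k)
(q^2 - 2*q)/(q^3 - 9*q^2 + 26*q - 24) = q/(q^2 - 7*q + 12)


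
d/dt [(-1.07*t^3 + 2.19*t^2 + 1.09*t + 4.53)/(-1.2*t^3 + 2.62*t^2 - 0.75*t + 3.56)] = (-0.1754*t^4 + 4.221*t^3 + 0.382099999999998*t^2 - 8.1444*t + 7.2779)/(1.44*t^6 - 6.288*t^5 + 8.6644*t^4 - 12.474*t^3 + 19.2169*t^2 - 5.34*t + 12.6736)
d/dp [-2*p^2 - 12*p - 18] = -4*p - 12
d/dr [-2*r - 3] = -2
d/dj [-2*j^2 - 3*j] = -4*j - 3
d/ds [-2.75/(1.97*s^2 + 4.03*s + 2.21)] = (10.835*s + 11.0825)/(1.97*s^2 + 4.03*s + 2.21)^2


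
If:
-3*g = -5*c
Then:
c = 3*g/5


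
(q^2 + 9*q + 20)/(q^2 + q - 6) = (q^2 + 9*q + 20)/(q^2 + q - 6)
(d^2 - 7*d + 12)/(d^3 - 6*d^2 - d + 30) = (d - 4)/(d^2 - 3*d - 10)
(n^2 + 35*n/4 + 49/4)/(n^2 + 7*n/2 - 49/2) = (4*n + 7)/(2*(2*n - 7))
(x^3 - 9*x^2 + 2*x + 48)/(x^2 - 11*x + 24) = x + 2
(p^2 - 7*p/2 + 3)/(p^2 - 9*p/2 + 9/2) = (p - 2)/(p - 3)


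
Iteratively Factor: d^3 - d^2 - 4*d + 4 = (d - 2)*(d^2 + d - 2) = (d - 2)*(d + 2)*(d - 1)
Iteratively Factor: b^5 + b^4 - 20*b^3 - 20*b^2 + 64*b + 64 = (b + 1)*(b^4 - 20*b^2 + 64) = (b - 2)*(b + 1)*(b^3 + 2*b^2 - 16*b - 32) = (b - 2)*(b + 1)*(b + 2)*(b^2 - 16) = (b - 2)*(b + 1)*(b + 2)*(b + 4)*(b - 4)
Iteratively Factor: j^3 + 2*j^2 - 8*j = (j - 2)*(j^2 + 4*j) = j*(j - 2)*(j + 4)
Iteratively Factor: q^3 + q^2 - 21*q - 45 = (q + 3)*(q^2 - 2*q - 15) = (q - 5)*(q + 3)*(q + 3)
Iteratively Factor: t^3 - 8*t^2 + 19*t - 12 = (t - 3)*(t^2 - 5*t + 4) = (t - 3)*(t - 1)*(t - 4)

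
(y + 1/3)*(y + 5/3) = y^2 + 2*y + 5/9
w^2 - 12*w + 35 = (w - 7)*(w - 5)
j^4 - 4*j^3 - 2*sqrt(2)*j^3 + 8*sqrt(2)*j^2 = j^2*(j - 4)*(j - 2*sqrt(2))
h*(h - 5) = h^2 - 5*h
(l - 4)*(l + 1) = l^2 - 3*l - 4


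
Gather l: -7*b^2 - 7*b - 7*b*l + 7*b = -7*b^2 - 7*b*l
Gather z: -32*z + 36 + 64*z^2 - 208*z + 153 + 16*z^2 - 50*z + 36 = 80*z^2 - 290*z + 225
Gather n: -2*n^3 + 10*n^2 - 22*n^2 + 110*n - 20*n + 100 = -2*n^3 - 12*n^2 + 90*n + 100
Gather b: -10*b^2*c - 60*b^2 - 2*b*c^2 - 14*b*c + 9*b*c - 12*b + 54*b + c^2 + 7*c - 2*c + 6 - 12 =b^2*(-10*c - 60) + b*(-2*c^2 - 5*c + 42) + c^2 + 5*c - 6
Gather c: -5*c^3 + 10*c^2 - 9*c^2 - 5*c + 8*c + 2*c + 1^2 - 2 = -5*c^3 + c^2 + 5*c - 1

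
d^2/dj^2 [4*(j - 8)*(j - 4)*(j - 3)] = 24*j - 120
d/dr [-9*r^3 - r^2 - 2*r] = -27*r^2 - 2*r - 2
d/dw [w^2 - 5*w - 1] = 2*w - 5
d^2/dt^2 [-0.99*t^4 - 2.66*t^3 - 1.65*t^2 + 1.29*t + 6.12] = -11.88*t^2 - 15.96*t - 3.3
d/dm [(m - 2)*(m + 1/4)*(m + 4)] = 3*m^2 + 9*m/2 - 15/2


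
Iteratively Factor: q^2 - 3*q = (q)*(q - 3)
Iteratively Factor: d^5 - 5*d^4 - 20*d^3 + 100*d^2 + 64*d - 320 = (d - 2)*(d^4 - 3*d^3 - 26*d^2 + 48*d + 160) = (d - 5)*(d - 2)*(d^3 + 2*d^2 - 16*d - 32) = (d - 5)*(d - 2)*(d + 2)*(d^2 - 16) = (d - 5)*(d - 2)*(d + 2)*(d + 4)*(d - 4)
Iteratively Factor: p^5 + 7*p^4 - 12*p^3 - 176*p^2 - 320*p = (p)*(p^4 + 7*p^3 - 12*p^2 - 176*p - 320) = p*(p + 4)*(p^3 + 3*p^2 - 24*p - 80) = p*(p - 5)*(p + 4)*(p^2 + 8*p + 16) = p*(p - 5)*(p + 4)^2*(p + 4)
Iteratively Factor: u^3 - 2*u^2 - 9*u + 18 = (u + 3)*(u^2 - 5*u + 6) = (u - 3)*(u + 3)*(u - 2)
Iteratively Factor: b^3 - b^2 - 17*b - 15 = (b + 3)*(b^2 - 4*b - 5) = (b + 1)*(b + 3)*(b - 5)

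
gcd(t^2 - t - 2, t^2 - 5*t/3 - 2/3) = t - 2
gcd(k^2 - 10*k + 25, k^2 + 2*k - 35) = k - 5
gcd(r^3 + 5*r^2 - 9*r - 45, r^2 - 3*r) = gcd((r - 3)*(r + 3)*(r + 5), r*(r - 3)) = r - 3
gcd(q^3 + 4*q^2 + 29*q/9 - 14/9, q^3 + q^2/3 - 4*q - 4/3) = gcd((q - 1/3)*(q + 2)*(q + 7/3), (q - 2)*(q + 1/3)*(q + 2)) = q + 2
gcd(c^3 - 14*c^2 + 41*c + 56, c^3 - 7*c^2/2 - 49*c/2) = c - 7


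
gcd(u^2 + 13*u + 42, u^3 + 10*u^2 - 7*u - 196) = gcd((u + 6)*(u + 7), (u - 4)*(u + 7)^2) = u + 7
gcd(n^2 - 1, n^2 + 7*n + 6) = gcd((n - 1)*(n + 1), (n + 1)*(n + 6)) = n + 1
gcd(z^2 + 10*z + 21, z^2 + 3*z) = z + 3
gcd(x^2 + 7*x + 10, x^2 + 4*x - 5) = x + 5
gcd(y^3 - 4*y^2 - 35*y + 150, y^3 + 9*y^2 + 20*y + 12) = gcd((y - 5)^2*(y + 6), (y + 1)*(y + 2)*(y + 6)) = y + 6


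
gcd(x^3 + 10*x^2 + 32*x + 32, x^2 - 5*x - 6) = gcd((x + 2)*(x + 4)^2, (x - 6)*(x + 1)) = 1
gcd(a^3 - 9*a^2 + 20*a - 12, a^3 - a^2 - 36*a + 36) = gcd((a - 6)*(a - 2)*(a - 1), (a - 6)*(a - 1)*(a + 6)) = a^2 - 7*a + 6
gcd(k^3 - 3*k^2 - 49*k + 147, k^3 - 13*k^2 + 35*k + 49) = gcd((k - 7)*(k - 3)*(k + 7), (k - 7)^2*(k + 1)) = k - 7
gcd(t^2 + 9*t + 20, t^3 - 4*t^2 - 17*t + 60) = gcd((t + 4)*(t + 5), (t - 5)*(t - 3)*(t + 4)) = t + 4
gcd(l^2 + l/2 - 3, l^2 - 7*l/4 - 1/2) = 1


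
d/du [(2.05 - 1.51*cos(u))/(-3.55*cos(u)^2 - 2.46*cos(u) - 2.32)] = (5.3605*cos(u)^2 - 14.555*cos(u) - 8.5462)*sin(u)/(12.6025*cos(u)^4 + 17.466*cos(u)^3 + 22.5236*cos(u)^2 + 11.4144*cos(u) + 5.3824)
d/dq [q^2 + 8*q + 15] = 2*q + 8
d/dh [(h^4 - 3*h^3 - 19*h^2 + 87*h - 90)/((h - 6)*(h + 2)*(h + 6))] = (h^6 + 4*h^5 - 95*h^4 - 246*h^3 + 1428*h^2 + 3096*h - 9504)/(h^6 + 4*h^5 - 68*h^4 - 288*h^3 + 1008*h^2 + 5184*h + 5184)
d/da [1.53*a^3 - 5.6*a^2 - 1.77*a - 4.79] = 4.59*a^2 - 11.2*a - 1.77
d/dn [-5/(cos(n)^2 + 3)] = -10*sin(n)*cos(n)/(cos(n)^2 + 3)^2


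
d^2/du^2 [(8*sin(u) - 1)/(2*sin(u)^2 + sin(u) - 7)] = (-32*sin(u)^5 + 32*sin(u)^4 - 602*sin(u)^3 - 23*sin(u)^2 + 275*sin(u) + 82)/(sin(u) - cos(2*u) - 6)^3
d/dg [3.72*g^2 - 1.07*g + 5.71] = 7.44*g - 1.07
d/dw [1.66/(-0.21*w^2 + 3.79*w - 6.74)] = (0.6972*w - 6.2914)/(0.21*w^2 - 3.79*w + 6.74)^2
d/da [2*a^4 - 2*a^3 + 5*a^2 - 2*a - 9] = 8*a^3 - 6*a^2 + 10*a - 2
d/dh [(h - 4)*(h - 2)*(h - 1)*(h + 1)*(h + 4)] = 5*h^4 - 8*h^3 - 51*h^2 + 68*h + 16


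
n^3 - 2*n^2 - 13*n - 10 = (n - 5)*(n + 1)*(n + 2)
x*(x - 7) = x^2 - 7*x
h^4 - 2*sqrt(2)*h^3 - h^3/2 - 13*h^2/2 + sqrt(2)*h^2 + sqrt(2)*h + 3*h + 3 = (h - 1)*(h + 1/2)*(h - 3*sqrt(2))*(h + sqrt(2))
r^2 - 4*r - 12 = (r - 6)*(r + 2)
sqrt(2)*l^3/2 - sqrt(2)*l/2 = l*(l - 1)*(sqrt(2)*l/2 + sqrt(2)/2)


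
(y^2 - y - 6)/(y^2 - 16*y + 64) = (y^2 - y - 6)/(y^2 - 16*y + 64)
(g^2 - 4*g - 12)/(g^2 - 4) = (g - 6)/(g - 2)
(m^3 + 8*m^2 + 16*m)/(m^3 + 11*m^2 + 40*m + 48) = m/(m + 3)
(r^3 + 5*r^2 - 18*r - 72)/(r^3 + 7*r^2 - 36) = (r - 4)/(r - 2)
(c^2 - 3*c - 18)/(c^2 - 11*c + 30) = (c + 3)/(c - 5)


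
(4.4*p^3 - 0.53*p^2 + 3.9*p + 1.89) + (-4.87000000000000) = 4.4*p^3 - 0.53*p^2 + 3.9*p - 2.98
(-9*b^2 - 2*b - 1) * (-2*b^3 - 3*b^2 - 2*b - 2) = 18*b^5 + 31*b^4 + 26*b^3 + 25*b^2 + 6*b + 2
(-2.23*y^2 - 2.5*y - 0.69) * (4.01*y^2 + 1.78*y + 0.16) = -8.9423*y^4 - 13.9944*y^3 - 7.5737*y^2 - 1.6282*y - 0.1104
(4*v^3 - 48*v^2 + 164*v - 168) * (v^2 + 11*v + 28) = 4*v^5 - 4*v^4 - 252*v^3 + 292*v^2 + 2744*v - 4704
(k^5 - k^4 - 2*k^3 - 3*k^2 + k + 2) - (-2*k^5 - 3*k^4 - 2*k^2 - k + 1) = 3*k^5 + 2*k^4 - 2*k^3 - k^2 + 2*k + 1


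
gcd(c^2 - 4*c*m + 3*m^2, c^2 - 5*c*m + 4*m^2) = c - m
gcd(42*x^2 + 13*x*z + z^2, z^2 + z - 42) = 1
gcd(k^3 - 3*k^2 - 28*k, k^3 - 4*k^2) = k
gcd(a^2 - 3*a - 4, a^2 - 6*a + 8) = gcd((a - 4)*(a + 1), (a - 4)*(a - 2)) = a - 4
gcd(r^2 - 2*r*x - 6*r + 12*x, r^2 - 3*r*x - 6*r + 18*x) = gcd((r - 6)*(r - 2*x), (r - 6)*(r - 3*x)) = r - 6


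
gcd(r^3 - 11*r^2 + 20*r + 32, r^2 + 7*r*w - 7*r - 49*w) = 1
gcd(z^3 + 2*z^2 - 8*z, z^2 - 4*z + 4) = z - 2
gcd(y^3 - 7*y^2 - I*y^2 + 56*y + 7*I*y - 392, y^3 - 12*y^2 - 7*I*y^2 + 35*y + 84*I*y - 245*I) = y - 7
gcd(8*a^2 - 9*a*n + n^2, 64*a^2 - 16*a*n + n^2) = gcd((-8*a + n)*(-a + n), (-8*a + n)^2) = 8*a - n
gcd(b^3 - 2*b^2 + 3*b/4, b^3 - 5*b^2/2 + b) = b^2 - b/2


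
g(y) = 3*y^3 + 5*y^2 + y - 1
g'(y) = 9*y^2 + 10*y + 1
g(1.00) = 8.00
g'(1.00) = 20.00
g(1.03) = 8.61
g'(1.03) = 20.85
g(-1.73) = -3.30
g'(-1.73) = 10.64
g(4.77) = 443.13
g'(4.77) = 253.48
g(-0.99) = -0.00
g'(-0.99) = -0.08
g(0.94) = 6.85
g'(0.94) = 18.35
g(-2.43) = -16.95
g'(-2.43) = 29.84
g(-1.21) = -0.20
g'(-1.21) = 2.08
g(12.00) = 5915.00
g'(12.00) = 1417.00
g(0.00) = -1.00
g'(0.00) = 1.00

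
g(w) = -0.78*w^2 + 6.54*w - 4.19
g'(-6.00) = 15.90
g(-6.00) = -71.51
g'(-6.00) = 15.90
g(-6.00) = -71.51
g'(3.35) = 1.31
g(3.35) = 8.97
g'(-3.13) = 11.42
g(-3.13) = -32.30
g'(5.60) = -2.20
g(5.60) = 7.97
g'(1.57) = 4.09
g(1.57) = 4.16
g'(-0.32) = 7.04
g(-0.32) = -6.36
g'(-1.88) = 9.47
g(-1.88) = -19.24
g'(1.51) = 4.18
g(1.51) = 3.91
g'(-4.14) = 13.00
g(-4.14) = -44.63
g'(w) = 6.54 - 1.56*w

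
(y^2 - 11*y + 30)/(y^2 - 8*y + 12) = (y - 5)/(y - 2)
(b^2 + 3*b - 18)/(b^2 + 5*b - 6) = (b - 3)/(b - 1)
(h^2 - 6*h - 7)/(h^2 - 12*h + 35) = (h + 1)/(h - 5)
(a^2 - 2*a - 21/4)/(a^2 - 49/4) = (2*a + 3)/(2*a + 7)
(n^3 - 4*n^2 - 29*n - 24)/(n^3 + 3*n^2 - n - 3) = (n - 8)/(n - 1)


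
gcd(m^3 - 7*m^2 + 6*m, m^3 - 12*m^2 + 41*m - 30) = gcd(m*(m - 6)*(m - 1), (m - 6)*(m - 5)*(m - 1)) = m^2 - 7*m + 6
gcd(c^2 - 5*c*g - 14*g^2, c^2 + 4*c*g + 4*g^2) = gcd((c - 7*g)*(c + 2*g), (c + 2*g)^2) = c + 2*g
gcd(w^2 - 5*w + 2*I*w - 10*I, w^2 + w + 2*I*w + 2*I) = w + 2*I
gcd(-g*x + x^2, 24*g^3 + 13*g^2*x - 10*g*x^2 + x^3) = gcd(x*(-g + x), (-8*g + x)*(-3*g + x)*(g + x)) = 1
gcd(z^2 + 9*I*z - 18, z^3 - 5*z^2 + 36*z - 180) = z + 6*I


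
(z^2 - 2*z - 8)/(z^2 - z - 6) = (z - 4)/(z - 3)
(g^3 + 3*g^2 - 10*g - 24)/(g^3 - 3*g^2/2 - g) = 2*(-g^3 - 3*g^2 + 10*g + 24)/(g*(-2*g^2 + 3*g + 2))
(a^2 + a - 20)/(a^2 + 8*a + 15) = (a - 4)/(a + 3)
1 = 1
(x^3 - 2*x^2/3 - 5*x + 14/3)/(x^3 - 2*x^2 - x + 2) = (x + 7/3)/(x + 1)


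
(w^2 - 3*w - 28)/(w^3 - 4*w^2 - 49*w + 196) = (w + 4)/(w^2 + 3*w - 28)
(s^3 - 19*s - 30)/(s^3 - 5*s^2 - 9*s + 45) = (s + 2)/(s - 3)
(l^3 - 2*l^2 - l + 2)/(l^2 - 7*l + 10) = (l^2 - 1)/(l - 5)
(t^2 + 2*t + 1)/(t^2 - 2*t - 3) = (t + 1)/(t - 3)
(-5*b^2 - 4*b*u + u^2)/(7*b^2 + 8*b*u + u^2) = (-5*b + u)/(7*b + u)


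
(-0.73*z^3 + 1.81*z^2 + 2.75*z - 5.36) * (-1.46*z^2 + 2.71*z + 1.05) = 1.0658*z^5 - 4.6209*z^4 + 0.123600000000001*z^3 + 17.1786*z^2 - 11.6381*z - 5.628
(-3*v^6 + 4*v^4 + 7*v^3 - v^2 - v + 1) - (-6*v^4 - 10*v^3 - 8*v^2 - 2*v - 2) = -3*v^6 + 10*v^4 + 17*v^3 + 7*v^2 + v + 3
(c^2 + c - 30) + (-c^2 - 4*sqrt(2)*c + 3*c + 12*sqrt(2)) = -4*sqrt(2)*c + 4*c - 30 + 12*sqrt(2)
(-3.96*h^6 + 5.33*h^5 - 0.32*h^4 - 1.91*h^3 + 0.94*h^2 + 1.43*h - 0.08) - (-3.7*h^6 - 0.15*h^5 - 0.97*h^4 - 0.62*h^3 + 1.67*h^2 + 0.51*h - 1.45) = -0.26*h^6 + 5.48*h^5 + 0.65*h^4 - 1.29*h^3 - 0.73*h^2 + 0.92*h + 1.37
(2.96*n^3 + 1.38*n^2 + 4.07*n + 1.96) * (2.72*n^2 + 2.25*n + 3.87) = 8.0512*n^5 + 10.4136*n^4 + 25.6306*n^3 + 19.8293*n^2 + 20.1609*n + 7.5852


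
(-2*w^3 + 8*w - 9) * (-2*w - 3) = 4*w^4 + 6*w^3 - 16*w^2 - 6*w + 27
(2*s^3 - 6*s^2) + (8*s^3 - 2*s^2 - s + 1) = 10*s^3 - 8*s^2 - s + 1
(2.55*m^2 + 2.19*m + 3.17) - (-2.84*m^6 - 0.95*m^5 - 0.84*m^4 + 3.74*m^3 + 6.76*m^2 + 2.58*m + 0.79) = 2.84*m^6 + 0.95*m^5 + 0.84*m^4 - 3.74*m^3 - 4.21*m^2 - 0.39*m + 2.38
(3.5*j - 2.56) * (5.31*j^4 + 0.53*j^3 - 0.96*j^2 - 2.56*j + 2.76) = 18.585*j^5 - 11.7386*j^4 - 4.7168*j^3 - 6.5024*j^2 + 16.2136*j - 7.0656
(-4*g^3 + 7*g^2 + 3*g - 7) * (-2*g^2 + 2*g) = 8*g^5 - 22*g^4 + 8*g^3 + 20*g^2 - 14*g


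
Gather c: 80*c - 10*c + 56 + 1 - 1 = 70*c + 56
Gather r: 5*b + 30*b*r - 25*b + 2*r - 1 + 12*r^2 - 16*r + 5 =-20*b + 12*r^2 + r*(30*b - 14) + 4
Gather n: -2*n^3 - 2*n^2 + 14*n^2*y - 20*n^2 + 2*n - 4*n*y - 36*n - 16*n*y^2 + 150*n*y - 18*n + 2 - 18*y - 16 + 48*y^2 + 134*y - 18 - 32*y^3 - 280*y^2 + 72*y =-2*n^3 + n^2*(14*y - 22) + n*(-16*y^2 + 146*y - 52) - 32*y^3 - 232*y^2 + 188*y - 32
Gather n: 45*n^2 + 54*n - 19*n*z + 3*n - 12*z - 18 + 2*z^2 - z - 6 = 45*n^2 + n*(57 - 19*z) + 2*z^2 - 13*z - 24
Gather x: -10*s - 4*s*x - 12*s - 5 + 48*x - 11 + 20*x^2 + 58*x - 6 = -22*s + 20*x^2 + x*(106 - 4*s) - 22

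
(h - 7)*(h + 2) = h^2 - 5*h - 14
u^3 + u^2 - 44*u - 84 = (u - 7)*(u + 2)*(u + 6)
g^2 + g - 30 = (g - 5)*(g + 6)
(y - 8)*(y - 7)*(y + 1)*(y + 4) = y^4 - 10*y^3 - 15*y^2 + 220*y + 224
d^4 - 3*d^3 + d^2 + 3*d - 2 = (d - 2)*(d - 1)^2*(d + 1)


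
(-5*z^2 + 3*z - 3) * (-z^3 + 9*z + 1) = 5*z^5 - 3*z^4 - 42*z^3 + 22*z^2 - 24*z - 3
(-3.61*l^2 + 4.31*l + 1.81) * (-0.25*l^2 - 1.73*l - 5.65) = 0.9025*l^4 + 5.1678*l^3 + 12.4877*l^2 - 27.4828*l - 10.2265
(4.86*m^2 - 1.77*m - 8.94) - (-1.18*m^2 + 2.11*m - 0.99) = 6.04*m^2 - 3.88*m - 7.95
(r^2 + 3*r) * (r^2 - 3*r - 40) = r^4 - 49*r^2 - 120*r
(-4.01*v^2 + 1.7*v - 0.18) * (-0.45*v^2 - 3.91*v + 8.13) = 1.8045*v^4 + 14.9141*v^3 - 39.1673*v^2 + 14.5248*v - 1.4634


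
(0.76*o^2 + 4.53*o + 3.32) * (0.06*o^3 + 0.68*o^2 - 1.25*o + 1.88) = 0.0456*o^5 + 0.7886*o^4 + 2.3296*o^3 - 1.9761*o^2 + 4.3664*o + 6.2416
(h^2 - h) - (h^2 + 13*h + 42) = -14*h - 42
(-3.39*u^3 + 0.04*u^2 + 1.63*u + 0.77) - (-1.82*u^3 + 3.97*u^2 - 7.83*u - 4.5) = -1.57*u^3 - 3.93*u^2 + 9.46*u + 5.27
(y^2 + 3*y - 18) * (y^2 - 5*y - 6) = y^4 - 2*y^3 - 39*y^2 + 72*y + 108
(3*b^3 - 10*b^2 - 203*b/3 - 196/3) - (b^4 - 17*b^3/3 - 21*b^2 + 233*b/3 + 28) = -b^4 + 26*b^3/3 + 11*b^2 - 436*b/3 - 280/3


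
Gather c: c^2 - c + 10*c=c^2 + 9*c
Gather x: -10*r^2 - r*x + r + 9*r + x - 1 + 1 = -10*r^2 + 10*r + x*(1 - r)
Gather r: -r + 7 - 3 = 4 - r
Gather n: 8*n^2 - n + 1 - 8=8*n^2 - n - 7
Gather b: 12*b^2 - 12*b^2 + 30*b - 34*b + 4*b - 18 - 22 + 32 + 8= 0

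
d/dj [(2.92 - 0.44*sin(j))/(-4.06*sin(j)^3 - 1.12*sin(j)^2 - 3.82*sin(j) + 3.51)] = (-3.5728*sin(j)^3 + 35.0728*sin(j)^2 + 6.5408*sin(j) + 9.61)*cos(j)/(16.4836*sin(j)^6 + 9.0944*sin(j)^5 + 32.2728*sin(j)^4 - 19.9444*sin(j)^3 + 6.73*sin(j)^2 - 26.8164*sin(j) + 12.3201)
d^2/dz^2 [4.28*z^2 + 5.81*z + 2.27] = 8.56000000000000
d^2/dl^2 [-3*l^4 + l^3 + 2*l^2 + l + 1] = -36*l^2 + 6*l + 4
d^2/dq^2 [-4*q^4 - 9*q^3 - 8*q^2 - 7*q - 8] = -48*q^2 - 54*q - 16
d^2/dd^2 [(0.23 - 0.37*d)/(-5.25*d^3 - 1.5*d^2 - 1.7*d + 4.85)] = (61.18875*d^5 - 58.59*d^4 - 33.9195*d^3 + 97.632*d^2 - 22.50675*d + 1.4254)/(144.703125*d^9 + 124.03125*d^8 + 176.00625*d^7 - 317.334375*d^6 - 172.17*d^5 - 279.45*d^4 + 301.187375*d^3 + 63.80175*d^2 + 119.96475*d - 114.084125)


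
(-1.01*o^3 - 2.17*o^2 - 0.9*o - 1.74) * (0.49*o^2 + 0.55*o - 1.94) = -0.4949*o^5 - 1.6188*o^4 + 0.3249*o^3 + 2.8622*o^2 + 0.789*o + 3.3756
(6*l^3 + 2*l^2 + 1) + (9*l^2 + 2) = 6*l^3 + 11*l^2 + 3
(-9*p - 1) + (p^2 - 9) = p^2 - 9*p - 10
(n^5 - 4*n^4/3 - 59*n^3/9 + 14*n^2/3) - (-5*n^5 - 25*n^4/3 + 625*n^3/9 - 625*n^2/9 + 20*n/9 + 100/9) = 6*n^5 + 7*n^4 - 76*n^3 + 667*n^2/9 - 20*n/9 - 100/9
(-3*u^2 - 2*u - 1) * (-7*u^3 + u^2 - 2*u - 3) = 21*u^5 + 11*u^4 + 11*u^3 + 12*u^2 + 8*u + 3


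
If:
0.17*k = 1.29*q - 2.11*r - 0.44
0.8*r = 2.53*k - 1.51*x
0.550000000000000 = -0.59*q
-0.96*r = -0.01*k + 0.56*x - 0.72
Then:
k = 1.41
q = -0.93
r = -0.89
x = 2.84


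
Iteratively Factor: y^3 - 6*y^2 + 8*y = (y - 4)*(y^2 - 2*y) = y*(y - 4)*(y - 2)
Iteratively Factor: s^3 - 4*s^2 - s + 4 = (s + 1)*(s^2 - 5*s + 4) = (s - 1)*(s + 1)*(s - 4)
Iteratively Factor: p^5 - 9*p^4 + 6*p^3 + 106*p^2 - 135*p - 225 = (p - 5)*(p^4 - 4*p^3 - 14*p^2 + 36*p + 45) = (p - 5)^2*(p^3 + p^2 - 9*p - 9) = (p - 5)^2*(p - 3)*(p^2 + 4*p + 3) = (p - 5)^2*(p - 3)*(p + 1)*(p + 3)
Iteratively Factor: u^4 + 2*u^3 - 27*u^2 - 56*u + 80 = (u + 4)*(u^3 - 2*u^2 - 19*u + 20) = (u + 4)^2*(u^2 - 6*u + 5) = (u - 1)*(u + 4)^2*(u - 5)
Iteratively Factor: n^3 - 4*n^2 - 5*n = (n + 1)*(n^2 - 5*n) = (n - 5)*(n + 1)*(n)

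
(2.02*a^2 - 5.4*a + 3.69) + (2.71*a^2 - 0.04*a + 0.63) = 4.73*a^2 - 5.44*a + 4.32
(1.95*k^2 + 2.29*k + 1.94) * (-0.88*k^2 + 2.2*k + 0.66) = -1.716*k^4 + 2.2748*k^3 + 4.6178*k^2 + 5.7794*k + 1.2804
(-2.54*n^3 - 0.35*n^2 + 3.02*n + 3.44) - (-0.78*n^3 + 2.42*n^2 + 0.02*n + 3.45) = -1.76*n^3 - 2.77*n^2 + 3.0*n - 0.0100000000000002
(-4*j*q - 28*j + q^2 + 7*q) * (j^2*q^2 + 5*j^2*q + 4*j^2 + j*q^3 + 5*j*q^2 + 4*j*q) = -4*j^3*q^3 - 48*j^3*q^2 - 156*j^3*q - 112*j^3 - 3*j^2*q^4 - 36*j^2*q^3 - 117*j^2*q^2 - 84*j^2*q + j*q^5 + 12*j*q^4 + 39*j*q^3 + 28*j*q^2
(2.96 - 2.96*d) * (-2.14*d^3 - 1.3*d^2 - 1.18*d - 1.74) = 6.3344*d^4 - 2.4864*d^3 - 0.3552*d^2 + 1.6576*d - 5.1504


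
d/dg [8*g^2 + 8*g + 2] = 16*g + 8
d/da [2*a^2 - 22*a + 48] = 4*a - 22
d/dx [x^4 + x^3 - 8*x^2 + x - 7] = 4*x^3 + 3*x^2 - 16*x + 1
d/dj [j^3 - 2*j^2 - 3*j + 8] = 3*j^2 - 4*j - 3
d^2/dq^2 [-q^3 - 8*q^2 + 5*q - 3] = -6*q - 16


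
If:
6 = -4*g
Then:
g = -3/2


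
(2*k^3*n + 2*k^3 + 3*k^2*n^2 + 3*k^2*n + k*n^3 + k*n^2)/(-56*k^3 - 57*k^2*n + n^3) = k*(-2*k*n - 2*k - n^2 - n)/(56*k^2 + k*n - n^2)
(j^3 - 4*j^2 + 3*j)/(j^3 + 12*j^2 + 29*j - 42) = j*(j - 3)/(j^2 + 13*j + 42)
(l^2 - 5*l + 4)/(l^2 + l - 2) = (l - 4)/(l + 2)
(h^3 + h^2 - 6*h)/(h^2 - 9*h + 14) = h*(h + 3)/(h - 7)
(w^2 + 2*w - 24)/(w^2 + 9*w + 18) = (w - 4)/(w + 3)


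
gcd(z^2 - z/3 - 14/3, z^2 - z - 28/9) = z - 7/3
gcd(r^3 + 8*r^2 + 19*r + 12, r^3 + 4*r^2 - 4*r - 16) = r + 4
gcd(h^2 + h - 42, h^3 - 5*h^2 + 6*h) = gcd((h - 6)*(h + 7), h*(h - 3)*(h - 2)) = 1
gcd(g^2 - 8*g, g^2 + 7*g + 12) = 1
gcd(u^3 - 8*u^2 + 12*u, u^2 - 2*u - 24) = u - 6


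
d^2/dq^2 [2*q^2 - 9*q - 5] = 4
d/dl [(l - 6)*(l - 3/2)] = 2*l - 15/2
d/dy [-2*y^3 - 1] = -6*y^2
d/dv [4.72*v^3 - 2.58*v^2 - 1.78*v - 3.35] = 14.16*v^2 - 5.16*v - 1.78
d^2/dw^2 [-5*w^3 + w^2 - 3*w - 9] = 2 - 30*w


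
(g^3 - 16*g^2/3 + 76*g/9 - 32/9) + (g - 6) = g^3 - 16*g^2/3 + 85*g/9 - 86/9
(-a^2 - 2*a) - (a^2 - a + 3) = -2*a^2 - a - 3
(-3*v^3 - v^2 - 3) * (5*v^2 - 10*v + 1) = -15*v^5 + 25*v^4 + 7*v^3 - 16*v^2 + 30*v - 3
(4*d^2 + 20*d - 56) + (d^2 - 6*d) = 5*d^2 + 14*d - 56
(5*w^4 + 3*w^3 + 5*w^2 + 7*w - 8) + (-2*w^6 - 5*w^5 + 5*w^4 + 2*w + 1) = -2*w^6 - 5*w^5 + 10*w^4 + 3*w^3 + 5*w^2 + 9*w - 7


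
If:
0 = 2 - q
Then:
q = 2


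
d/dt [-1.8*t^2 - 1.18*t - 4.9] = -3.6*t - 1.18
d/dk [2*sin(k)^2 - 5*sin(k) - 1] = (4*sin(k) - 5)*cos(k)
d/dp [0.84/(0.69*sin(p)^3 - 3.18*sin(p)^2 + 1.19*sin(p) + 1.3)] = (-1.7388*sin(p)^2 + 5.3424*sin(p) - 0.9996)*cos(p)/(0.69*sin(p)^3 - 3.18*sin(p)^2 + 1.19*sin(p) + 1.3)^2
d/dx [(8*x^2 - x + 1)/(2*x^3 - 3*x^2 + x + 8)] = (-16*x^4 + 4*x^3 - x^2 + 134*x - 9)/(4*x^6 - 12*x^5 + 13*x^4 + 26*x^3 - 47*x^2 + 16*x + 64)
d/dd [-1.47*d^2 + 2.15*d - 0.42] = 2.15 - 2.94*d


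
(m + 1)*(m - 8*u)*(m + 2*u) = m^3 - 6*m^2*u + m^2 - 16*m*u^2 - 6*m*u - 16*u^2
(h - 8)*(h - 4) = h^2 - 12*h + 32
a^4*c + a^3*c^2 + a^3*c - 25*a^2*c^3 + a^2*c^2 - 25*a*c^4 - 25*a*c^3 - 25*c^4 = (a - 5*c)*(a + c)*(a + 5*c)*(a*c + c)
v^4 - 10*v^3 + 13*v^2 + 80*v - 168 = (v - 7)*(v - 3)*(v - 2*sqrt(2))*(v + 2*sqrt(2))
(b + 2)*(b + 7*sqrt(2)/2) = b^2 + 2*b + 7*sqrt(2)*b/2 + 7*sqrt(2)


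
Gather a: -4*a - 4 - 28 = -4*a - 32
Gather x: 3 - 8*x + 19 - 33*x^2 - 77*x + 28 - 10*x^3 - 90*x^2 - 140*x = -10*x^3 - 123*x^2 - 225*x + 50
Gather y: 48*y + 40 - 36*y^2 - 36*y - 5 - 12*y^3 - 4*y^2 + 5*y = -12*y^3 - 40*y^2 + 17*y + 35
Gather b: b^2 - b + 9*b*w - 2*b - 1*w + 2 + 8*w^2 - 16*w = b^2 + b*(9*w - 3) + 8*w^2 - 17*w + 2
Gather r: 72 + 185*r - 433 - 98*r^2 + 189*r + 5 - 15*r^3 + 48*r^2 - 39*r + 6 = -15*r^3 - 50*r^2 + 335*r - 350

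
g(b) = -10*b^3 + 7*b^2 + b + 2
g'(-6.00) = -1163.00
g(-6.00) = 2408.00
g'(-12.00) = -4487.00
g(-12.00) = 18278.00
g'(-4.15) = -573.78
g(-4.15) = 833.14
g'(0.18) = 2.55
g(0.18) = 2.35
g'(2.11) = -103.02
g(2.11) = -58.66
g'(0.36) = 2.15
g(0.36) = 2.80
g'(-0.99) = -42.26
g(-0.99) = 17.57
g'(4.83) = -631.25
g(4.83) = -956.65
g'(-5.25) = -899.38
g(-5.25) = 1636.72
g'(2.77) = -190.41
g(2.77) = -154.06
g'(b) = -30*b^2 + 14*b + 1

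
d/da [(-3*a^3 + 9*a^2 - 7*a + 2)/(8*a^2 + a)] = (-24*a^4 - 6*a^3 + 65*a^2 - 32*a - 2)/(a^2*(64*a^2 + 16*a + 1))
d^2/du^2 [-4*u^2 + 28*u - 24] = -8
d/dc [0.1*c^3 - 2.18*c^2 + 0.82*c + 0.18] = 0.3*c^2 - 4.36*c + 0.82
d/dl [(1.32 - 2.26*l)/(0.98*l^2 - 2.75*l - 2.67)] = (2.2148*l^2 - 2.5872*l + 9.6642)/(0.9604*l^4 - 5.39*l^3 + 2.3293*l^2 + 14.685*l + 7.1289)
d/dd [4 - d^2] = -2*d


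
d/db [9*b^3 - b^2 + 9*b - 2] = 27*b^2 - 2*b + 9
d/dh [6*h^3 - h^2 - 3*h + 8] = 18*h^2 - 2*h - 3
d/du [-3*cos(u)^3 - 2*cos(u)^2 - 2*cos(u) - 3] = (9*cos(u)^2 + 4*cos(u) + 2)*sin(u)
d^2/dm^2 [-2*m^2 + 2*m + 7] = -4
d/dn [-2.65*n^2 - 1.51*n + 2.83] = -5.3*n - 1.51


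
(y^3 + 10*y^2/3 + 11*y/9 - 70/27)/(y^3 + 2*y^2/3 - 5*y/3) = (9*y^2 + 15*y - 14)/(9*y*(y - 1))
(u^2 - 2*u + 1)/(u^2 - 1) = (u - 1)/(u + 1)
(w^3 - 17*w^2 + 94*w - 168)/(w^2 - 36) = (w^2 - 11*w + 28)/(w + 6)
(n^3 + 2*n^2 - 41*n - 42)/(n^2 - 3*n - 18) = (n^2 + 8*n + 7)/(n + 3)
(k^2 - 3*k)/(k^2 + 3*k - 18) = k/(k + 6)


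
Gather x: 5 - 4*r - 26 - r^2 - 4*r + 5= -r^2 - 8*r - 16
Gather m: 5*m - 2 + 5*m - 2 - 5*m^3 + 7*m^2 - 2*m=-5*m^3 + 7*m^2 + 8*m - 4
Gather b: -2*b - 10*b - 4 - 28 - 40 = -12*b - 72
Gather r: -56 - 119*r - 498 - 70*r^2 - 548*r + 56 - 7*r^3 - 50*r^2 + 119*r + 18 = -7*r^3 - 120*r^2 - 548*r - 480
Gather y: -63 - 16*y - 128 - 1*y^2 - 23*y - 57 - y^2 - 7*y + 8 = -2*y^2 - 46*y - 240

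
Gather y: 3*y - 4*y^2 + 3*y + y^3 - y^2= y^3 - 5*y^2 + 6*y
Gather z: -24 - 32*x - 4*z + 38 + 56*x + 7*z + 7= 24*x + 3*z + 21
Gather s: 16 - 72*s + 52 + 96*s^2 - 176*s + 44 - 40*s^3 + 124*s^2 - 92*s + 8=-40*s^3 + 220*s^2 - 340*s + 120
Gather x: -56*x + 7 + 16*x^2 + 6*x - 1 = 16*x^2 - 50*x + 6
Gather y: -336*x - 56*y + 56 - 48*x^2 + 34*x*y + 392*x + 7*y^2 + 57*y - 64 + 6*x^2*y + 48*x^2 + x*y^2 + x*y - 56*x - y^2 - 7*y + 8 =y^2*(x + 6) + y*(6*x^2 + 35*x - 6)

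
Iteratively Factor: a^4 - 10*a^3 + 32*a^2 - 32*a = (a - 2)*(a^3 - 8*a^2 + 16*a) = a*(a - 2)*(a^2 - 8*a + 16) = a*(a - 4)*(a - 2)*(a - 4)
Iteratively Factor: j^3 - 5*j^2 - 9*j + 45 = (j - 3)*(j^2 - 2*j - 15) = (j - 5)*(j - 3)*(j + 3)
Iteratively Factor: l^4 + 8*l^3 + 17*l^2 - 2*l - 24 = (l + 4)*(l^3 + 4*l^2 + l - 6) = (l + 3)*(l + 4)*(l^2 + l - 2) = (l - 1)*(l + 3)*(l + 4)*(l + 2)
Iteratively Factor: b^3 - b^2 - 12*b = (b - 4)*(b^2 + 3*b) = b*(b - 4)*(b + 3)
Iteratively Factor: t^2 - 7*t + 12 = (t - 4)*(t - 3)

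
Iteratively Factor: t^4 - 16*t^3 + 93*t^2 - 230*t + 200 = (t - 4)*(t^3 - 12*t^2 + 45*t - 50) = (t - 4)*(t - 2)*(t^2 - 10*t + 25) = (t - 5)*(t - 4)*(t - 2)*(t - 5)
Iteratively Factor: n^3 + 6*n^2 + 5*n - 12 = (n + 3)*(n^2 + 3*n - 4) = (n + 3)*(n + 4)*(n - 1)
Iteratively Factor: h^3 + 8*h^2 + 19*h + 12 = (h + 3)*(h^2 + 5*h + 4) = (h + 1)*(h + 3)*(h + 4)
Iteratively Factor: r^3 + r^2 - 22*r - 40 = (r - 5)*(r^2 + 6*r + 8) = (r - 5)*(r + 4)*(r + 2)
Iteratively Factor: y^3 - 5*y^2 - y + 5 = (y - 1)*(y^2 - 4*y - 5) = (y - 1)*(y + 1)*(y - 5)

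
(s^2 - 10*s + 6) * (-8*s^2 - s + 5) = -8*s^4 + 79*s^3 - 33*s^2 - 56*s + 30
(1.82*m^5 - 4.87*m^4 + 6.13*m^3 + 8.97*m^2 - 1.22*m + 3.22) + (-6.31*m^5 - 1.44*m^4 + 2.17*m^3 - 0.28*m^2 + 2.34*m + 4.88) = -4.49*m^5 - 6.31*m^4 + 8.3*m^3 + 8.69*m^2 + 1.12*m + 8.1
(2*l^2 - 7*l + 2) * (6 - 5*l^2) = -10*l^4 + 35*l^3 + 2*l^2 - 42*l + 12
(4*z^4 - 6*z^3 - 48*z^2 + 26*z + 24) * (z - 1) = 4*z^5 - 10*z^4 - 42*z^3 + 74*z^2 - 2*z - 24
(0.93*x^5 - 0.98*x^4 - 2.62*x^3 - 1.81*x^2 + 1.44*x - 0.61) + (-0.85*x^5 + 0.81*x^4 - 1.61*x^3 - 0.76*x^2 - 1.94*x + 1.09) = 0.0800000000000001*x^5 - 0.17*x^4 - 4.23*x^3 - 2.57*x^2 - 0.5*x + 0.48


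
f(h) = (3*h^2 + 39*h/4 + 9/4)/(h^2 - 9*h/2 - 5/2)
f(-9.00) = 1.32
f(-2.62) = -0.17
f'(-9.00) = -0.12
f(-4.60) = 0.53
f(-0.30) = 0.38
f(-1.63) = -0.76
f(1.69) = -3.77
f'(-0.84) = -3.62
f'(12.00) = -0.47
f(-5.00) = 0.63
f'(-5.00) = -0.25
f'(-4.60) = -0.27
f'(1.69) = -2.16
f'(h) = (9/2 - 2*h)*(3*h^2 + 39*h/4 + 9/4)/(h^2 - 9*h/2 - 5/2)^2 + (6*h + 39/4)/(h^2 - 9*h/2 - 5/2) = 3*(-31*h^2 - 26*h - 19)/(4*h^4 - 36*h^3 + 61*h^2 + 90*h + 25)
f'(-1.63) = -0.79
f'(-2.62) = -0.47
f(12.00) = 6.30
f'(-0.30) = -9.34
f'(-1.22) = -1.25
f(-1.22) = -1.16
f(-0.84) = -1.93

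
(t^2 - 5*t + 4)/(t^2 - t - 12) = (t - 1)/(t + 3)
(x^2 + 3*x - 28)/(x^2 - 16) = (x + 7)/(x + 4)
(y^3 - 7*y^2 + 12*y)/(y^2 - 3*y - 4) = y*(y - 3)/(y + 1)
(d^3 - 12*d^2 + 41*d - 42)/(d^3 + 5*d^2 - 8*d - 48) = (d^2 - 9*d + 14)/(d^2 + 8*d + 16)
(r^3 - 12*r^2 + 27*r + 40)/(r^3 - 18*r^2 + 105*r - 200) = (r + 1)/(r - 5)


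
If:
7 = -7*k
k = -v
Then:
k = -1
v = 1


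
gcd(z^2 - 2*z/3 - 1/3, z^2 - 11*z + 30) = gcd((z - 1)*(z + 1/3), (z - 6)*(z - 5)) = 1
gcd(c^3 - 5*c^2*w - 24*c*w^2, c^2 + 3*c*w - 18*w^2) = 1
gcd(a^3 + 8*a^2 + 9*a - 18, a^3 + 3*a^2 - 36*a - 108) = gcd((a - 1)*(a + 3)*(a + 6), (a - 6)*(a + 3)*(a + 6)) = a^2 + 9*a + 18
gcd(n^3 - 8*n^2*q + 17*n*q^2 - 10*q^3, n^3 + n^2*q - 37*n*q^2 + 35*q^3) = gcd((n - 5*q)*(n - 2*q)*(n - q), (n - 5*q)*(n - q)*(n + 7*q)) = n^2 - 6*n*q + 5*q^2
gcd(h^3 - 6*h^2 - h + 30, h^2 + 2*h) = h + 2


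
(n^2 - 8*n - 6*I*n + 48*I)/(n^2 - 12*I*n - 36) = (n - 8)/(n - 6*I)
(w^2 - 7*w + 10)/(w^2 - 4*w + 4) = (w - 5)/(w - 2)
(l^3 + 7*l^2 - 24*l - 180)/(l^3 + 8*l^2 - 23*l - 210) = (l + 6)/(l + 7)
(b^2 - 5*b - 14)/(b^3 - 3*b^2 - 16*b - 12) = (b - 7)/(b^2 - 5*b - 6)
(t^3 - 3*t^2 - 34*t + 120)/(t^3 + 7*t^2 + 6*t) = (t^2 - 9*t + 20)/(t*(t + 1))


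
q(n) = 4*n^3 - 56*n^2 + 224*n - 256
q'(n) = 12*n^2 - 112*n + 224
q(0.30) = -193.73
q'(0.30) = 191.48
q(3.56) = 12.19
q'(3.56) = -22.64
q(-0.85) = -489.32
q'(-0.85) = 327.87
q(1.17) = -64.17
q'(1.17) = 109.39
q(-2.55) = -1257.67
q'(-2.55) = 587.63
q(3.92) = 2.51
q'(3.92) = -30.64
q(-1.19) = -608.60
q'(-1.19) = 374.27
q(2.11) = 4.90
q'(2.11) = 41.11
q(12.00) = 1280.00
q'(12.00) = 608.00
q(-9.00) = -9724.00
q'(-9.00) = 2204.00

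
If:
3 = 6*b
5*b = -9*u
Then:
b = 1/2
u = -5/18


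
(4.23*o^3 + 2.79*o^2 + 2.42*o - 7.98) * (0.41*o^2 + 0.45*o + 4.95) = 1.7343*o^5 + 3.0474*o^4 + 23.1862*o^3 + 11.6277*o^2 + 8.388*o - 39.501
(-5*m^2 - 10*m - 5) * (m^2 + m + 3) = -5*m^4 - 15*m^3 - 30*m^2 - 35*m - 15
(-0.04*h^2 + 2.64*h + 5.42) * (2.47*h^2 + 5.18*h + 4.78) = -0.0988*h^4 + 6.3136*h^3 + 26.8714*h^2 + 40.6948*h + 25.9076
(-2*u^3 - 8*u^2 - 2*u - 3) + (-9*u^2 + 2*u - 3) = -2*u^3 - 17*u^2 - 6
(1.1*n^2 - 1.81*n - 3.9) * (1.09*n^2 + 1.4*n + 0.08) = 1.199*n^4 - 0.4329*n^3 - 6.697*n^2 - 5.6048*n - 0.312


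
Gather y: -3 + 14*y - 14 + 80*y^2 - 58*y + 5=80*y^2 - 44*y - 12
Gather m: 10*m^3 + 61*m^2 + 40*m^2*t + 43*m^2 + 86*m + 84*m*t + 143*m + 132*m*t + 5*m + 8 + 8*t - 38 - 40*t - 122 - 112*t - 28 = 10*m^3 + m^2*(40*t + 104) + m*(216*t + 234) - 144*t - 180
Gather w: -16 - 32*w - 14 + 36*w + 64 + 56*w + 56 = 60*w + 90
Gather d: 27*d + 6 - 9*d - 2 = 18*d + 4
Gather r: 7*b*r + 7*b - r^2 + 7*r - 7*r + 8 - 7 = 7*b*r + 7*b - r^2 + 1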